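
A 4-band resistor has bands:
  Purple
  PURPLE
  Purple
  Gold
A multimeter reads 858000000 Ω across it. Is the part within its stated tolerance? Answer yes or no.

Violet → 7 (first significant figure)
Violet → 7 (second significant figure)
Violet → ×10^7 multiplier
Gold → ±5% tolerance
77 × 10000000 = 770000000 Ω
Allowed range: 731500000 Ω to 808500000 Ω.
858000000 Ω lies outside that range.

no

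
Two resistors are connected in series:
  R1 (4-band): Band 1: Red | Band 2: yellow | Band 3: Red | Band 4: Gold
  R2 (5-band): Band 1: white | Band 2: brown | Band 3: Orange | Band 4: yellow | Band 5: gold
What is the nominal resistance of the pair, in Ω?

R1: red, yellow → 24; red ×10^2 → 2400 Ω.
R2: white, brown, orange → 913; yellow ×10^4 → 9130000 Ω.
Series: 2400 + 9130000 = 9132400 Ω.

9132400 Ω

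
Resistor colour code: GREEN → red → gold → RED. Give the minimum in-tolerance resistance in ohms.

5.096 Ω

Green → 5 (first significant figure)
Red → 2 (second significant figure)
Gold → ×0.1 multiplier
Red → ±2% tolerance
52 × 0.1 = 5.2 Ω
Minimum = 5.2 × (1 − 2/100) = 5.096 Ω.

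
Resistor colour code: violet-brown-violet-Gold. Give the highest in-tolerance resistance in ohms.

Violet → 7 (first significant figure)
Brown → 1 (second significant figure)
Violet → ×10^7 multiplier
Gold → ±5% tolerance
71 × 10000000 = 710000000 Ω
Highest = 710000000 × (1 + 5/100) = 745500000 Ω.

745500000 Ω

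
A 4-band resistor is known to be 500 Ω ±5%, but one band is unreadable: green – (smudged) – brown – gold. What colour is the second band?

500 Ω = 50 × 10^1.
The second band gives digit 0 of the significand, and 0 is black.

black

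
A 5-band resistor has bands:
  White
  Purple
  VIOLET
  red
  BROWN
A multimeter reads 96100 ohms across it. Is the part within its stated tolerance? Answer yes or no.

no

White → 9 (first significant figure)
Violet → 7 (second significant figure)
Violet → 7 (third significant figure)
Red → ×10^2 multiplier
Brown → ±1% tolerance
977 × 100 = 97700 Ω
Allowed range: 96723 Ω to 98677 Ω.
96100 ohms lies outside that range.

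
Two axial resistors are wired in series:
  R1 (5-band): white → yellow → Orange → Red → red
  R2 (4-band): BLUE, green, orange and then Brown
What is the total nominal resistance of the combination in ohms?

159300 Ω

R1: white, yellow, orange → 943; red ×10^2 → 94300 Ω.
R2: blue, green → 65; orange ×10^3 → 65000 Ω.
Series: 94300 + 65000 = 159300 Ω.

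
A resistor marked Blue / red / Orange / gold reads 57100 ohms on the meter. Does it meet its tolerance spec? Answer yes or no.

Blue → 6 (first significant figure)
Red → 2 (second significant figure)
Orange → ×10^3 multiplier
Gold → ±5% tolerance
62 × 1000 = 62000 Ω
Allowed range: 58900 Ω to 65100 Ω.
57100 ohms lies outside that range.

no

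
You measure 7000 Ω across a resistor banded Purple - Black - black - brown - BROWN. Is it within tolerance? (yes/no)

yes

Violet → 7 (first significant figure)
Black → 0 (second significant figure)
Black → 0 (third significant figure)
Brown → ×10 multiplier
Brown → ±1% tolerance
700 × 10 = 7000 Ω
Allowed range: 6930 Ω to 7070 Ω.
7000 Ω lies inside that range.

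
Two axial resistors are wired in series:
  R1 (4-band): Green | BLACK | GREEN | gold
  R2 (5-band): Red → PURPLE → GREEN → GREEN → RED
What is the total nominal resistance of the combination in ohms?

R1: green, black → 50; green ×10^5 → 5000000 Ω.
R2: red, violet, green → 275; green ×10^5 → 27500000 Ω.
Series: 5000000 + 27500000 = 32500000 Ω.

32500000 Ω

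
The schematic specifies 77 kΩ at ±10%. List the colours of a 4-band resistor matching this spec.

violet, violet, orange, silver

77000 Ω = 77 × 10^3.
7 → violet
7 → violet
Multiplier 10^3 → orange.
±10% tolerance → silver.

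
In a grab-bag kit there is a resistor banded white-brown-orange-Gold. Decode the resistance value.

White → 9 (first significant figure)
Brown → 1 (second significant figure)
Orange → ×10^3 multiplier
91 × 1000 = 91000 Ω

91000 Ω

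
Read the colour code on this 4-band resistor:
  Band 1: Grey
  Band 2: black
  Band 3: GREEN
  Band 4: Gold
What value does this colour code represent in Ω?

Grey → 8 (first significant figure)
Black → 0 (second significant figure)
Green → ×10^5 multiplier
80 × 100000 = 8000000 Ω

8000000 Ω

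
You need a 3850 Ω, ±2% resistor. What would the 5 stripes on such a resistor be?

orange, grey, green, brown, red

3850 Ω = 385 × 10^1.
3 → orange
8 → grey
5 → green
Multiplier 10^1 → brown.
±2% tolerance → red.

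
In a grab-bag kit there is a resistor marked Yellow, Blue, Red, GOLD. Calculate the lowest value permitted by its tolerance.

Yellow → 4 (first significant figure)
Blue → 6 (second significant figure)
Red → ×10^2 multiplier
Gold → ±5% tolerance
46 × 100 = 4600 Ω
Lowest = 4600 × (1 − 5/100) = 4370 Ω.

4370 Ω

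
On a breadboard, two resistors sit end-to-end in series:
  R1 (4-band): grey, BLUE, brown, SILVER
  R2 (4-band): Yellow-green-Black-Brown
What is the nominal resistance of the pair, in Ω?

R1: grey, blue → 86; brown ×10 → 860 Ω.
R2: yellow, green → 45; black ×1 → 45 Ω.
Series: 860 + 45 = 905 Ω.

905 Ω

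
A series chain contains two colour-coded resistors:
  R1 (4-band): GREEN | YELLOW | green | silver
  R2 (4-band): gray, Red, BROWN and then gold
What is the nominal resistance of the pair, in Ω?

5400820 Ω

R1: green, yellow → 54; green ×10^5 → 5400000 Ω.
R2: grey, red → 82; brown ×10 → 820 Ω.
Series: 5400000 + 820 = 5400820 Ω.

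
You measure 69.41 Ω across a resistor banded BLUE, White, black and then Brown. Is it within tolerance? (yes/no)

yes

Blue → 6 (first significant figure)
White → 9 (second significant figure)
Black → ×1 multiplier
Brown → ±1% tolerance
69 × 1 = 69 Ω
Allowed range: 68.31 Ω to 69.69 Ω.
69.41 Ω lies inside that range.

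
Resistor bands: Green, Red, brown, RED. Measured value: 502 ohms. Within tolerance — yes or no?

Green → 5 (first significant figure)
Red → 2 (second significant figure)
Brown → ×10 multiplier
Red → ±2% tolerance
52 × 10 = 520 Ω
Allowed range: 509.6 Ω to 530.4 Ω.
502 ohms lies outside that range.

no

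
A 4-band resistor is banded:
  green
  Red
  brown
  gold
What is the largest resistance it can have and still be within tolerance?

546 Ω

Green → 5 (first significant figure)
Red → 2 (second significant figure)
Brown → ×10 multiplier
Gold → ±5% tolerance
52 × 10 = 520 Ω
Largest = 520 × (1 + 5/100) = 546 Ω.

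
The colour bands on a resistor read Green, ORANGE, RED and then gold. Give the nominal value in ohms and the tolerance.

5300 Ω ±5%

Green → 5 (first significant figure)
Orange → 3 (second significant figure)
Red → ×10^2 multiplier
Gold → ±5% tolerance
53 × 100 = 5300 Ω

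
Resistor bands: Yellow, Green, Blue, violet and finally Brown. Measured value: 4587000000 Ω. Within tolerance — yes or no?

yes

Yellow → 4 (first significant figure)
Green → 5 (second significant figure)
Blue → 6 (third significant figure)
Violet → ×10^7 multiplier
Brown → ±1% tolerance
456 × 10000000 = 4560000000 Ω
Allowed range: 4514400000 Ω to 4605600000 Ω.
4587000000 Ω lies inside that range.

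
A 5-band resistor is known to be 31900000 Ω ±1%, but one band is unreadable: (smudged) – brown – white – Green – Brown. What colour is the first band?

orange

31900000 Ω = 319 × 10^5.
The first band gives digit 3 of the significand, and 3 is orange.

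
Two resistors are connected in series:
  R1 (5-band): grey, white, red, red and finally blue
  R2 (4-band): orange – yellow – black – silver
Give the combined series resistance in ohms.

R1: grey, white, red → 892; red ×10^2 → 89200 Ω.
R2: orange, yellow → 34; black ×1 → 34 Ω.
Series: 89200 + 34 = 89234 Ω.

89234 Ω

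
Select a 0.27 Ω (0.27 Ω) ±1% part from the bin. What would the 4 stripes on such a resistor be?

0.27 Ω = 27 × 10^-2.
2 → red
7 → violet
Multiplier 10^-2 → silver.
±1% tolerance → brown.

red, violet, silver, brown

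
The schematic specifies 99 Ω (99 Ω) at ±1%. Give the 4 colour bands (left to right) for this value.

white, white, black, brown

99 Ω = 99 × 10^0.
9 → white
9 → white
Multiplier 10^0 → black.
±1% tolerance → brown.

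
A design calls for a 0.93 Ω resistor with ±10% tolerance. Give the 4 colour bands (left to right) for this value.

white, orange, silver, silver

0.93 Ω = 93 × 10^-2.
9 → white
3 → orange
Multiplier 10^-2 → silver.
±10% tolerance → silver.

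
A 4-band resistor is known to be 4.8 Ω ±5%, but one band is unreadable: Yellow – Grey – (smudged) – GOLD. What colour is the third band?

4.8 Ω = 48 × 10^-1.
The third band is the multiplier, 10^-1, which is gold.

gold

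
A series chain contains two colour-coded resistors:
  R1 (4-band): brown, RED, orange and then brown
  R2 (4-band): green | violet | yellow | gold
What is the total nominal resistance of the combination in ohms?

582000 Ω

R1: brown, red → 12; orange ×10^3 → 12000 Ω.
R2: green, violet → 57; yellow ×10^4 → 570000 Ω.
Series: 12000 + 570000 = 582000 Ω.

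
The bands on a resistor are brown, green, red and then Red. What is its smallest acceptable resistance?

1470 Ω

Brown → 1 (first significant figure)
Green → 5 (second significant figure)
Red → ×10^2 multiplier
Red → ±2% tolerance
15 × 100 = 1500 Ω
Smallest = 1500 × (1 − 2/100) = 1470 Ω.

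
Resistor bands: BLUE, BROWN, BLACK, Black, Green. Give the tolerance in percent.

The last band, green, is the tolerance band.
Green corresponds to ±0.5%.

±0.5%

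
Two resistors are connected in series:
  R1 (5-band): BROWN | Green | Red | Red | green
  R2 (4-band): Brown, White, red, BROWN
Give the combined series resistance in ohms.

R1: brown, green, red → 152; red ×10^2 → 15200 Ω.
R2: brown, white → 19; red ×10^2 → 1900 Ω.
Series: 15200 + 1900 = 17100 Ω.

17100 Ω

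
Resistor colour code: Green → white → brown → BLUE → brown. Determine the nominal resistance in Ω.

591000000 Ω

Green → 5 (first significant figure)
White → 9 (second significant figure)
Brown → 1 (third significant figure)
Blue → ×10^6 multiplier
591 × 1000000 = 591000000 Ω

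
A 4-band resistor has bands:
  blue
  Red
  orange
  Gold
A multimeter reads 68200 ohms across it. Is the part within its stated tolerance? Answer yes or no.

no

Blue → 6 (first significant figure)
Red → 2 (second significant figure)
Orange → ×10^3 multiplier
Gold → ±5% tolerance
62 × 1000 = 62000 Ω
Allowed range: 58900 Ω to 65100 Ω.
68200 ohms lies outside that range.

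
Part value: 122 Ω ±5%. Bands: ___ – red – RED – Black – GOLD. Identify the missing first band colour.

122 Ω = 122 × 10^0.
The first band gives digit 1 of the significand, and 1 is brown.

brown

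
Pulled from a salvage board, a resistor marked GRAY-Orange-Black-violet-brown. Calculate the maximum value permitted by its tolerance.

8383000000 Ω

Grey → 8 (first significant figure)
Orange → 3 (second significant figure)
Black → 0 (third significant figure)
Violet → ×10^7 multiplier
Brown → ±1% tolerance
830 × 10000000 = 8300000000 Ω
Maximum = 8300000000 × (1 + 1/100) = 8383000000 Ω.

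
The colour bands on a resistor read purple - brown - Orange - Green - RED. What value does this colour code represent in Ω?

71300000 Ω

Violet → 7 (first significant figure)
Brown → 1 (second significant figure)
Orange → 3 (third significant figure)
Green → ×10^5 multiplier
713 × 100000 = 71300000 Ω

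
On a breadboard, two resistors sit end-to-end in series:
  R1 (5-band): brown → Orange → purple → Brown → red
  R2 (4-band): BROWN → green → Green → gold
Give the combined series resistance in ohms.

1501370 Ω

R1: brown, orange, violet → 137; brown ×10 → 1370 Ω.
R2: brown, green → 15; green ×10^5 → 1500000 Ω.
Series: 1370 + 1500000 = 1501370 Ω.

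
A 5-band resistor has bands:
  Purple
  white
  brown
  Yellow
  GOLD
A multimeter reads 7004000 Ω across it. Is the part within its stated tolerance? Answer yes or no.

Violet → 7 (first significant figure)
White → 9 (second significant figure)
Brown → 1 (third significant figure)
Yellow → ×10^4 multiplier
Gold → ±5% tolerance
791 × 10000 = 7910000 Ω
Allowed range: 7514500 Ω to 8305500 Ω.
7004000 Ω lies outside that range.

no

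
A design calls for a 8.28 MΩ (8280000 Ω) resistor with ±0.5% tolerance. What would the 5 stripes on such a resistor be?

8280000 Ω = 828 × 10^4.
8 → grey
2 → red
8 → grey
Multiplier 10^4 → yellow.
±0.5% tolerance → green.

grey, red, grey, yellow, green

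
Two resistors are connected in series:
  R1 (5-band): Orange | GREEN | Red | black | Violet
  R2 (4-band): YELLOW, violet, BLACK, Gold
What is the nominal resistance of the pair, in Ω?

399 Ω

R1: orange, green, red → 352; black ×1 → 352 Ω.
R2: yellow, violet → 47; black ×1 → 47 Ω.
Series: 352 + 47 = 399 Ω.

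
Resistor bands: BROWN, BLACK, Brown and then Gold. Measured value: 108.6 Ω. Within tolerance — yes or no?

Brown → 1 (first significant figure)
Black → 0 (second significant figure)
Brown → ×10 multiplier
Gold → ±5% tolerance
10 × 10 = 100 Ω
Allowed range: 95 Ω to 105 Ω.
108.6 Ω lies outside that range.

no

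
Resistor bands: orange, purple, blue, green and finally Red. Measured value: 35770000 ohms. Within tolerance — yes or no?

Orange → 3 (first significant figure)
Violet → 7 (second significant figure)
Blue → 6 (third significant figure)
Green → ×10^5 multiplier
Red → ±2% tolerance
376 × 100000 = 37600000 Ω
Allowed range: 36848000 Ω to 38352000 Ω.
35770000 ohms lies outside that range.

no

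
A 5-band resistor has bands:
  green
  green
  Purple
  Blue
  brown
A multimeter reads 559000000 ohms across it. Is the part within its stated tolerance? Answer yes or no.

Green → 5 (first significant figure)
Green → 5 (second significant figure)
Violet → 7 (third significant figure)
Blue → ×10^6 multiplier
Brown → ±1% tolerance
557 × 1000000 = 557000000 Ω
Allowed range: 551430000 Ω to 562570000 Ω.
559000000 ohms lies inside that range.

yes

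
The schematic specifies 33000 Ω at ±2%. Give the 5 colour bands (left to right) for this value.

33000 Ω = 330 × 10^2.
3 → orange
3 → orange
0 → black
Multiplier 10^2 → red.
±2% tolerance → red.

orange, orange, black, red, red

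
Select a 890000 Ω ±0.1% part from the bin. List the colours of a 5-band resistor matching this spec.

890000 Ω = 890 × 10^3.
8 → grey
9 → white
0 → black
Multiplier 10^3 → orange.
±0.1% tolerance → violet.

grey, white, black, orange, violet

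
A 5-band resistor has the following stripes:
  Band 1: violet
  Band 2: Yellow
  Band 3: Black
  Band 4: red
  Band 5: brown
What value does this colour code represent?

Violet → 7 (first significant figure)
Yellow → 4 (second significant figure)
Black → 0 (third significant figure)
Red → ×10^2 multiplier
740 × 100 = 74000 Ω

74000 Ω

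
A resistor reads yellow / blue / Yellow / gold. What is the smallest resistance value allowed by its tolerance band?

437000 Ω

Yellow → 4 (first significant figure)
Blue → 6 (second significant figure)
Yellow → ×10^4 multiplier
Gold → ±5% tolerance
46 × 10000 = 460000 Ω
Smallest = 460000 × (1 − 5/100) = 437000 Ω.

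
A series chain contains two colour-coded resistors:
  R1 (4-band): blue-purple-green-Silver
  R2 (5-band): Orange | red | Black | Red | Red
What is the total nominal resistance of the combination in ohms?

6732000 Ω

R1: blue, violet → 67; green ×10^5 → 6700000 Ω.
R2: orange, red, black → 320; red ×10^2 → 32000 Ω.
Series: 6700000 + 32000 = 6732000 Ω.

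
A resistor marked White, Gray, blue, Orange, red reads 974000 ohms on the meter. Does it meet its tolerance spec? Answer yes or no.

yes

White → 9 (first significant figure)
Grey → 8 (second significant figure)
Blue → 6 (third significant figure)
Orange → ×10^3 multiplier
Red → ±2% tolerance
986 × 1000 = 986000 Ω
Allowed range: 966280 Ω to 1005720 Ω.
974000 ohms lies inside that range.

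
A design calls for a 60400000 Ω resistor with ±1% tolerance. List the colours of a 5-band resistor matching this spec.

60400000 Ω = 604 × 10^5.
6 → blue
0 → black
4 → yellow
Multiplier 10^5 → green.
±1% tolerance → brown.

blue, black, yellow, green, brown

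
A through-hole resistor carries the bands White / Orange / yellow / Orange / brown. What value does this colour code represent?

White → 9 (first significant figure)
Orange → 3 (second significant figure)
Yellow → 4 (third significant figure)
Orange → ×10^3 multiplier
934 × 1000 = 934000 Ω

934000 Ω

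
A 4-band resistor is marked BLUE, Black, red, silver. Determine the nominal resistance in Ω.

Blue → 6 (first significant figure)
Black → 0 (second significant figure)
Red → ×10^2 multiplier
60 × 100 = 6000 Ω

6000 Ω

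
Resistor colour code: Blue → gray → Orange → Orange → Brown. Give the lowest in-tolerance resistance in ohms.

676170 Ω

Blue → 6 (first significant figure)
Grey → 8 (second significant figure)
Orange → 3 (third significant figure)
Orange → ×10^3 multiplier
Brown → ±1% tolerance
683 × 1000 = 683000 Ω
Lowest = 683000 × (1 − 1/100) = 676170 Ω.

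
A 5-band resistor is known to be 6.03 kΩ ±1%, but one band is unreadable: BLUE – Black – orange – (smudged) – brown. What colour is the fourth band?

6030 Ω = 603 × 10^1.
The fourth band is the multiplier, 10^1, which is brown.

brown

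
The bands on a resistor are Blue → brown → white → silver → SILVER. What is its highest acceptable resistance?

Blue → 6 (first significant figure)
Brown → 1 (second significant figure)
White → 9 (third significant figure)
Silver → ×0.01 multiplier
Silver → ±10% tolerance
619 × 0.01 = 6.19 Ω
Highest = 6.19 × (1 + 10/100) = 6.809 Ω.

6.809 Ω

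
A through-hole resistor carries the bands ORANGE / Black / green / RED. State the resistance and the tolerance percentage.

3000000 Ω ±2%

Orange → 3 (first significant figure)
Black → 0 (second significant figure)
Green → ×10^5 multiplier
Red → ±2% tolerance
30 × 100000 = 3000000 Ω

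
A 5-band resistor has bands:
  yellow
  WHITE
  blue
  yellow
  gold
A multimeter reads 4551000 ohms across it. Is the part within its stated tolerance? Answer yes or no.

Yellow → 4 (first significant figure)
White → 9 (second significant figure)
Blue → 6 (third significant figure)
Yellow → ×10^4 multiplier
Gold → ±5% tolerance
496 × 10000 = 4960000 Ω
Allowed range: 4712000 Ω to 5208000 Ω.
4551000 ohms lies outside that range.

no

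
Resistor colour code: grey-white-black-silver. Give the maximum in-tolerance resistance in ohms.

97.9 Ω

Grey → 8 (first significant figure)
White → 9 (second significant figure)
Black → ×1 multiplier
Silver → ±10% tolerance
89 × 1 = 89 Ω
Maximum = 89 × (1 + 10/100) = 97.9 Ω.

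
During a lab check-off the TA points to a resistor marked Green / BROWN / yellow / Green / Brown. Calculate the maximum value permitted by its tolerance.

51914000 Ω

Green → 5 (first significant figure)
Brown → 1 (second significant figure)
Yellow → 4 (third significant figure)
Green → ×10^5 multiplier
Brown → ±1% tolerance
514 × 100000 = 51400000 Ω
Maximum = 51400000 × (1 + 1/100) = 51914000 Ω.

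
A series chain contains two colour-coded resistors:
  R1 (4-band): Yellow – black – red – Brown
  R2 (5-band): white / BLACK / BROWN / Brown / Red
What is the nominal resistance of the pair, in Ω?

R1: yellow, black → 40; red ×10^2 → 4000 Ω.
R2: white, black, brown → 901; brown ×10 → 9010 Ω.
Series: 4000 + 9010 = 13010 Ω.

13010 Ω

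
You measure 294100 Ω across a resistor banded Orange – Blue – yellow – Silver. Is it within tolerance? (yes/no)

no

Orange → 3 (first significant figure)
Blue → 6 (second significant figure)
Yellow → ×10^4 multiplier
Silver → ±10% tolerance
36 × 10000 = 360000 Ω
Allowed range: 324000 Ω to 396000 Ω.
294100 Ω lies outside that range.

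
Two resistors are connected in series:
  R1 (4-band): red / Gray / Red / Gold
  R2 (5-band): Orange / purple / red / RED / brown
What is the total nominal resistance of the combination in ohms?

R1: red, grey → 28; red ×10^2 → 2800 Ω.
R2: orange, violet, red → 372; red ×10^2 → 37200 Ω.
Series: 2800 + 37200 = 40000 Ω.

40000 Ω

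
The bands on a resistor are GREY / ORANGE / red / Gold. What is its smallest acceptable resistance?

7885 Ω

Grey → 8 (first significant figure)
Orange → 3 (second significant figure)
Red → ×10^2 multiplier
Gold → ±5% tolerance
83 × 100 = 8300 Ω
Smallest = 8300 × (1 − 5/100) = 7885 Ω.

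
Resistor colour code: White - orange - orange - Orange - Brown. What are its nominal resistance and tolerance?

933000 Ω ±1%

White → 9 (first significant figure)
Orange → 3 (second significant figure)
Orange → 3 (third significant figure)
Orange → ×10^3 multiplier
Brown → ±1% tolerance
933 × 1000 = 933000 Ω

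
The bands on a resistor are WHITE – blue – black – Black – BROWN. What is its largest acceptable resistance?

White → 9 (first significant figure)
Blue → 6 (second significant figure)
Black → 0 (third significant figure)
Black → ×1 multiplier
Brown → ±1% tolerance
960 × 1 = 960 Ω
Largest = 960 × (1 + 1/100) = 969.6 Ω.

969.6 Ω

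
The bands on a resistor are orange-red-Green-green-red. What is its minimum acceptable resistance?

31850000 Ω

Orange → 3 (first significant figure)
Red → 2 (second significant figure)
Green → 5 (third significant figure)
Green → ×10^5 multiplier
Red → ±2% tolerance
325 × 100000 = 32500000 Ω
Minimum = 32500000 × (1 − 2/100) = 31850000 Ω.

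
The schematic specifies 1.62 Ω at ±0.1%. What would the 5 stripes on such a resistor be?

brown, blue, red, silver, violet

1.62 Ω = 162 × 10^-2.
1 → brown
6 → blue
2 → red
Multiplier 10^-2 → silver.
±0.1% tolerance → violet.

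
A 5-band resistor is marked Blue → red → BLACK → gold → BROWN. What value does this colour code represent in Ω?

62 Ω

Blue → 6 (first significant figure)
Red → 2 (second significant figure)
Black → 0 (third significant figure)
Gold → ×0.1 multiplier
620 × 0.1 = 62 Ω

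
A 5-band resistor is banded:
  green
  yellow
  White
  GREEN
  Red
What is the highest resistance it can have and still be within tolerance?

Green → 5 (first significant figure)
Yellow → 4 (second significant figure)
White → 9 (third significant figure)
Green → ×10^5 multiplier
Red → ±2% tolerance
549 × 100000 = 54900000 Ω
Highest = 54900000 × (1 + 2/100) = 55998000 Ω.

55998000 Ω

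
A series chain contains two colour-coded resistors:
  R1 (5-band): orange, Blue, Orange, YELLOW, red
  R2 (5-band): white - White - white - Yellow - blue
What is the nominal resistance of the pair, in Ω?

13620000 Ω

R1: orange, blue, orange → 363; yellow ×10^4 → 3630000 Ω.
R2: white, white, white → 999; yellow ×10^4 → 9990000 Ω.
Series: 3630000 + 9990000 = 13620000 Ω.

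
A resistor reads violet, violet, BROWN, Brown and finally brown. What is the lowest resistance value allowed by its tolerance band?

7632.9 Ω

Violet → 7 (first significant figure)
Violet → 7 (second significant figure)
Brown → 1 (third significant figure)
Brown → ×10 multiplier
Brown → ±1% tolerance
771 × 10 = 7710 Ω
Lowest = 7710 × (1 − 1/100) = 7632.9 Ω.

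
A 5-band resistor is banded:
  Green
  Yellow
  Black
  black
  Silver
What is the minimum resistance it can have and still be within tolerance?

486 Ω

Green → 5 (first significant figure)
Yellow → 4 (second significant figure)
Black → 0 (third significant figure)
Black → ×1 multiplier
Silver → ±10% tolerance
540 × 1 = 540 Ω
Minimum = 540 × (1 − 10/100) = 486 Ω.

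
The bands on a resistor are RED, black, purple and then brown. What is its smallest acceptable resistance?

Red → 2 (first significant figure)
Black → 0 (second significant figure)
Violet → ×10^7 multiplier
Brown → ±1% tolerance
20 × 10000000 = 200000000 Ω
Smallest = 200000000 × (1 − 1/100) = 198000000 Ω.

198000000 Ω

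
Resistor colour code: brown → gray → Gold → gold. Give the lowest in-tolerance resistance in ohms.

Brown → 1 (first significant figure)
Grey → 8 (second significant figure)
Gold → ×0.1 multiplier
Gold → ±5% tolerance
18 × 0.1 = 1.8 Ω
Lowest = 1.8 × (1 − 5/100) = 1.71 Ω.

1.71 Ω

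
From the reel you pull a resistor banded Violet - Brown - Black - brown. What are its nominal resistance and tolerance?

71 Ω ±1%

Violet → 7 (first significant figure)
Brown → 1 (second significant figure)
Black → ×1 multiplier
Brown → ±1% tolerance
71 × 1 = 71 Ω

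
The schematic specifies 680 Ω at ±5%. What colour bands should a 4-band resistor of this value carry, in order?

680 Ω = 68 × 10^1.
6 → blue
8 → grey
Multiplier 10^1 → brown.
±5% tolerance → gold.

blue, grey, brown, gold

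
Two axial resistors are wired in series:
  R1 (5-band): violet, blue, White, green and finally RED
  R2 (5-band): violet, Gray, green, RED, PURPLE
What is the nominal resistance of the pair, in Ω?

76978500 Ω

R1: violet, blue, white → 769; green ×10^5 → 76900000 Ω.
R2: violet, grey, green → 785; red ×10^2 → 78500 Ω.
Series: 76900000 + 78500 = 76978500 Ω.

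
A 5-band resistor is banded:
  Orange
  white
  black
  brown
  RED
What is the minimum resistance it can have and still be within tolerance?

3822 Ω

Orange → 3 (first significant figure)
White → 9 (second significant figure)
Black → 0 (third significant figure)
Brown → ×10 multiplier
Red → ±2% tolerance
390 × 10 = 3900 Ω
Minimum = 3900 × (1 − 2/100) = 3822 Ω.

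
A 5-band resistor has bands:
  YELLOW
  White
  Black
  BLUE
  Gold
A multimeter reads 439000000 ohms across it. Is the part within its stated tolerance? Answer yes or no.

no

Yellow → 4 (first significant figure)
White → 9 (second significant figure)
Black → 0 (third significant figure)
Blue → ×10^6 multiplier
Gold → ±5% tolerance
490 × 1000000 = 490000000 Ω
Allowed range: 465500000 Ω to 514500000 Ω.
439000000 ohms lies outside that range.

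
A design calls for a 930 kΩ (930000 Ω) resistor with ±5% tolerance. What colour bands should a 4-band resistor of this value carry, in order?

930000 Ω = 93 × 10^4.
9 → white
3 → orange
Multiplier 10^4 → yellow.
±5% tolerance → gold.

white, orange, yellow, gold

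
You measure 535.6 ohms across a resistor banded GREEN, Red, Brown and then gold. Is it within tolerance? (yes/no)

Green → 5 (first significant figure)
Red → 2 (second significant figure)
Brown → ×10 multiplier
Gold → ±5% tolerance
52 × 10 = 520 Ω
Allowed range: 494 Ω to 546 Ω.
535.6 ohms lies inside that range.

yes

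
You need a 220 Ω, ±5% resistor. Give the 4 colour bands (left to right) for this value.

red, red, brown, gold

220 Ω = 22 × 10^1.
2 → red
2 → red
Multiplier 10^1 → brown.
±5% tolerance → gold.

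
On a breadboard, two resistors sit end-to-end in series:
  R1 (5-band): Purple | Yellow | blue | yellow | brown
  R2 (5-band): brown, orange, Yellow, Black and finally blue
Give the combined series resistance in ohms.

7460134 Ω

R1: violet, yellow, blue → 746; yellow ×10^4 → 7460000 Ω.
R2: brown, orange, yellow → 134; black ×1 → 134 Ω.
Series: 7460000 + 134 = 7460134 Ω.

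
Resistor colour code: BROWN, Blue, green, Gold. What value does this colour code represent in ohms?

1600000 Ω

Brown → 1 (first significant figure)
Blue → 6 (second significant figure)
Green → ×10^5 multiplier
16 × 100000 = 1600000 Ω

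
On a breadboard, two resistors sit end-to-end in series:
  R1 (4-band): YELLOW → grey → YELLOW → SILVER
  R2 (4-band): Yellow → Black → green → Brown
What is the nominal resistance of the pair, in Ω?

R1: yellow, grey → 48; yellow ×10^4 → 480000 Ω.
R2: yellow, black → 40; green ×10^5 → 4000000 Ω.
Series: 480000 + 4000000 = 4480000 Ω.

4480000 Ω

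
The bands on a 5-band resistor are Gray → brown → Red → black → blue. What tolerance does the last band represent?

±0.25%

The last band, blue, is the tolerance band.
Blue corresponds to ±0.25%.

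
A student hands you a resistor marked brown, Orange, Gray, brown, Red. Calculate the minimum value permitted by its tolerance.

1352.4 Ω

Brown → 1 (first significant figure)
Orange → 3 (second significant figure)
Grey → 8 (third significant figure)
Brown → ×10 multiplier
Red → ±2% tolerance
138 × 10 = 1380 Ω
Minimum = 1380 × (1 − 2/100) = 1352.4 Ω.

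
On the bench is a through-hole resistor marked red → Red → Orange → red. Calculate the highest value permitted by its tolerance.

22440 Ω

Red → 2 (first significant figure)
Red → 2 (second significant figure)
Orange → ×10^3 multiplier
Red → ±2% tolerance
22 × 1000 = 22000 Ω
Highest = 22000 × (1 + 2/100) = 22440 Ω.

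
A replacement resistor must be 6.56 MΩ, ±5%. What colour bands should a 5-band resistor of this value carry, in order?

6560000 Ω = 656 × 10^4.
6 → blue
5 → green
6 → blue
Multiplier 10^4 → yellow.
±5% tolerance → gold.

blue, green, blue, yellow, gold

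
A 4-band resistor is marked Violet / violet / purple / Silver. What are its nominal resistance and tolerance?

Violet → 7 (first significant figure)
Violet → 7 (second significant figure)
Violet → ×10^7 multiplier
Silver → ±10% tolerance
77 × 10000000 = 770000000 Ω

770000000 Ω ±10%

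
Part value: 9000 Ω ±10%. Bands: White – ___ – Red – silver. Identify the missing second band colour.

9000 Ω = 90 × 10^2.
The second band gives digit 0 of the significand, and 0 is black.

black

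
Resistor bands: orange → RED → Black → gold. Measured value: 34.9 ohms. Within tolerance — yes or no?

no

Orange → 3 (first significant figure)
Red → 2 (second significant figure)
Black → ×1 multiplier
Gold → ±5% tolerance
32 × 1 = 32 Ω
Allowed range: 30.4 Ω to 33.6 Ω.
34.9 ohms lies outside that range.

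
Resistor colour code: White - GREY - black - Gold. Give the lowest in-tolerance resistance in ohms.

White → 9 (first significant figure)
Grey → 8 (second significant figure)
Black → ×1 multiplier
Gold → ±5% tolerance
98 × 1 = 98 Ω
Lowest = 98 × (1 − 5/100) = 93.1 Ω.

93.1 Ω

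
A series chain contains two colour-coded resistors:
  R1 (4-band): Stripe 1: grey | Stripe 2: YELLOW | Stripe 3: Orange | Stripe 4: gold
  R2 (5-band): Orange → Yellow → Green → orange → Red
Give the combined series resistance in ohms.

R1: grey, yellow → 84; orange ×10^3 → 84000 Ω.
R2: orange, yellow, green → 345; orange ×10^3 → 345000 Ω.
Series: 84000 + 345000 = 429000 Ω.

429000 Ω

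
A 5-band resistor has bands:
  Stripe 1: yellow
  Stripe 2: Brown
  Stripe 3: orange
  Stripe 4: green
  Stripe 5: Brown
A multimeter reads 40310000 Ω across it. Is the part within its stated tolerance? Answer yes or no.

no

Yellow → 4 (first significant figure)
Brown → 1 (second significant figure)
Orange → 3 (third significant figure)
Green → ×10^5 multiplier
Brown → ±1% tolerance
413 × 100000 = 41300000 Ω
Allowed range: 40887000 Ω to 41713000 Ω.
40310000 Ω lies outside that range.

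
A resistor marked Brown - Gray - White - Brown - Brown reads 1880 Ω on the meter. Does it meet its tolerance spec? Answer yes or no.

Brown → 1 (first significant figure)
Grey → 8 (second significant figure)
White → 9 (third significant figure)
Brown → ×10 multiplier
Brown → ±1% tolerance
189 × 10 = 1890 Ω
Allowed range: 1871.1 Ω to 1908.9 Ω.
1880 Ω lies inside that range.

yes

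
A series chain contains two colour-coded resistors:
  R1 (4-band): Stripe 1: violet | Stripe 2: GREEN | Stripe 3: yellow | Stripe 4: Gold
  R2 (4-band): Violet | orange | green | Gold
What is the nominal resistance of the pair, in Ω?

R1: violet, green → 75; yellow ×10^4 → 750000 Ω.
R2: violet, orange → 73; green ×10^5 → 7300000 Ω.
Series: 750000 + 7300000 = 8050000 Ω.

8050000 Ω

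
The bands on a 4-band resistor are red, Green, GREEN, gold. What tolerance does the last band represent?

±5%

The last band, gold, is the tolerance band.
Gold corresponds to ±5%.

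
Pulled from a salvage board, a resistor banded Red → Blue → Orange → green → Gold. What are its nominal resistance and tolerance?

Red → 2 (first significant figure)
Blue → 6 (second significant figure)
Orange → 3 (third significant figure)
Green → ×10^5 multiplier
Gold → ±5% tolerance
263 × 100000 = 26300000 Ω

26300000 Ω ±5%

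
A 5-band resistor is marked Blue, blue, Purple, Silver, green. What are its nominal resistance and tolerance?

Blue → 6 (first significant figure)
Blue → 6 (second significant figure)
Violet → 7 (third significant figure)
Silver → ×0.01 multiplier
Green → ±0.5% tolerance
667 × 0.01 = 6.67 Ω

6.67 Ω ±0.5%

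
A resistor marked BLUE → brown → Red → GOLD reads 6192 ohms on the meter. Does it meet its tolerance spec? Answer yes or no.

Blue → 6 (first significant figure)
Brown → 1 (second significant figure)
Red → ×10^2 multiplier
Gold → ±5% tolerance
61 × 100 = 6100 Ω
Allowed range: 5795 Ω to 6405 Ω.
6192 ohms lies inside that range.

yes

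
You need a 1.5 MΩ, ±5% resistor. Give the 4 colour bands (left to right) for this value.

1500000 Ω = 15 × 10^5.
1 → brown
5 → green
Multiplier 10^5 → green.
±5% tolerance → gold.

brown, green, green, gold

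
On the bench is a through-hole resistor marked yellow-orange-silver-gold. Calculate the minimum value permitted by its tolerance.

0.4085 Ω

Yellow → 4 (first significant figure)
Orange → 3 (second significant figure)
Silver → ×0.01 multiplier
Gold → ±5% tolerance
43 × 0.01 = 0.43 Ω
Minimum = 0.43 × (1 − 5/100) = 0.4085 Ω.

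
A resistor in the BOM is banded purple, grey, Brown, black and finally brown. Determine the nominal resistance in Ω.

781 Ω

Violet → 7 (first significant figure)
Grey → 8 (second significant figure)
Brown → 1 (third significant figure)
Black → ×1 multiplier
781 × 1 = 781 Ω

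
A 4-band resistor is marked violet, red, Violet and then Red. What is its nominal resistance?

Violet → 7 (first significant figure)
Red → 2 (second significant figure)
Violet → ×10^7 multiplier
72 × 10000000 = 720000000 Ω

720000000 Ω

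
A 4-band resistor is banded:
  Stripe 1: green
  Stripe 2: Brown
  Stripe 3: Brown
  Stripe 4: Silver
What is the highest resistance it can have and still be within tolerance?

561 Ω

Green → 5 (first significant figure)
Brown → 1 (second significant figure)
Brown → ×10 multiplier
Silver → ±10% tolerance
51 × 10 = 510 Ω
Highest = 510 × (1 + 10/100) = 561 Ω.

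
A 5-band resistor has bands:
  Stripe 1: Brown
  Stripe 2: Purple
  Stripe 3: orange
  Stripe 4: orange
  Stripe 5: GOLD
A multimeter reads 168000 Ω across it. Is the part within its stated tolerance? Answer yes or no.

yes

Brown → 1 (first significant figure)
Violet → 7 (second significant figure)
Orange → 3 (third significant figure)
Orange → ×10^3 multiplier
Gold → ±5% tolerance
173 × 1000 = 173000 Ω
Allowed range: 164350 Ω to 181650 Ω.
168000 Ω lies inside that range.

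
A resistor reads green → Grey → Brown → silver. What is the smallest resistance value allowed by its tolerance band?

522 Ω

Green → 5 (first significant figure)
Grey → 8 (second significant figure)
Brown → ×10 multiplier
Silver → ±10% tolerance
58 × 10 = 580 Ω
Smallest = 580 × (1 − 10/100) = 522 Ω.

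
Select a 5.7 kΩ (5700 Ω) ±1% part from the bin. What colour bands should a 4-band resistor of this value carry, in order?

5700 Ω = 57 × 10^2.
5 → green
7 → violet
Multiplier 10^2 → red.
±1% tolerance → brown.

green, violet, red, brown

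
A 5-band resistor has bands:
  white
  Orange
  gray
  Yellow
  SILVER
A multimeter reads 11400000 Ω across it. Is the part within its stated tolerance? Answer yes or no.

White → 9 (first significant figure)
Orange → 3 (second significant figure)
Grey → 8 (third significant figure)
Yellow → ×10^4 multiplier
Silver → ±10% tolerance
938 × 10000 = 9380000 Ω
Allowed range: 8442000 Ω to 10318000 Ω.
11400000 Ω lies outside that range.

no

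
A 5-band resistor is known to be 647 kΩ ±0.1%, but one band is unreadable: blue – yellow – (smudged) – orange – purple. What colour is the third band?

violet

647000 Ω = 647 × 10^3.
The third band gives digit 7 of the significand, and 7 is violet.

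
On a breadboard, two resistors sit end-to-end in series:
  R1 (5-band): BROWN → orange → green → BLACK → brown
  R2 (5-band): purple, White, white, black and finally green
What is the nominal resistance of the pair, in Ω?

R1: brown, orange, green → 135; black ×1 → 135 Ω.
R2: violet, white, white → 799; black ×1 → 799 Ω.
Series: 135 + 799 = 934 Ω.

934 Ω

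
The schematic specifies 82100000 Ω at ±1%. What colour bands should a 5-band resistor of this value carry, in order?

82100000 Ω = 821 × 10^5.
8 → grey
2 → red
1 → brown
Multiplier 10^5 → green.
±1% tolerance → brown.

grey, red, brown, green, brown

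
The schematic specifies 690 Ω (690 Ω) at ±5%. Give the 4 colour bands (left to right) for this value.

690 Ω = 69 × 10^1.
6 → blue
9 → white
Multiplier 10^1 → brown.
±5% tolerance → gold.

blue, white, brown, gold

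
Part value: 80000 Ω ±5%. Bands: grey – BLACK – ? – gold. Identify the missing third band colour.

orange

80000 Ω = 80 × 10^3.
The third band is the multiplier, 10^3, which is orange.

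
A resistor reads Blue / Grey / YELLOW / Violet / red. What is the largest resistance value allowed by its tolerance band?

Blue → 6 (first significant figure)
Grey → 8 (second significant figure)
Yellow → 4 (third significant figure)
Violet → ×10^7 multiplier
Red → ±2% tolerance
684 × 10000000 = 6840000000 Ω
Largest = 6840000000 × (1 + 2/100) = 6976800000 Ω.

6976800000 Ω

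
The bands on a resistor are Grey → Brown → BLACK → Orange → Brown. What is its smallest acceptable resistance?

801900 Ω

Grey → 8 (first significant figure)
Brown → 1 (second significant figure)
Black → 0 (third significant figure)
Orange → ×10^3 multiplier
Brown → ±1% tolerance
810 × 1000 = 810000 Ω
Smallest = 810000 × (1 − 1/100) = 801900 Ω.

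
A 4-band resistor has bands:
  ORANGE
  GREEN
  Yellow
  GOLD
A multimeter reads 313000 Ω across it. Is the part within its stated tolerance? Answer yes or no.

Orange → 3 (first significant figure)
Green → 5 (second significant figure)
Yellow → ×10^4 multiplier
Gold → ±5% tolerance
35 × 10000 = 350000 Ω
Allowed range: 332500 Ω to 367500 Ω.
313000 Ω lies outside that range.

no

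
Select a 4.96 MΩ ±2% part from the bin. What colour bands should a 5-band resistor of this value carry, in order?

yellow, white, blue, yellow, red

4960000 Ω = 496 × 10^4.
4 → yellow
9 → white
6 → blue
Multiplier 10^4 → yellow.
±2% tolerance → red.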